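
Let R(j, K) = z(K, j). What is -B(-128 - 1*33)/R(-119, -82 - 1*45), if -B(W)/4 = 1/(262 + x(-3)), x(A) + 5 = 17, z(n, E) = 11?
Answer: 2/1507 ≈ 0.0013271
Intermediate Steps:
x(A) = 12 (x(A) = -5 + 17 = 12)
R(j, K) = 11
B(W) = -2/137 (B(W) = -4/(262 + 12) = -4/274 = -4*1/274 = -2/137)
-B(-128 - 1*33)/R(-119, -82 - 1*45) = -(-2)/(137*11) = -1*(-2/1507) = 2/1507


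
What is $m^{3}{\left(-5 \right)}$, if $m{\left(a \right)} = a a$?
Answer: $15625$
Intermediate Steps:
$m{\left(a \right)} = a^{2}$
$m^{3}{\left(-5 \right)} = \left(\left(-5\right)^{2}\right)^{3} = 25^{3} = 15625$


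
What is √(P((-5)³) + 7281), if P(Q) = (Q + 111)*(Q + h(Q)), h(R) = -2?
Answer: √9059 ≈ 95.179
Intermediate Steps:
P(Q) = (-2 + Q)*(111 + Q) (P(Q) = (Q + 111)*(Q - 2) = (111 + Q)*(-2 + Q) = (-2 + Q)*(111 + Q))
√(P((-5)³) + 7281) = √((-222 + ((-5)³)² + 109*(-5)³) + 7281) = √((-222 + (-125)² + 109*(-125)) + 7281) = √((-222 + 15625 - 13625) + 7281) = √(1778 + 7281) = √9059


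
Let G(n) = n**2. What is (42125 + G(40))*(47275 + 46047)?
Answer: 4080504450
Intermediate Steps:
(42125 + G(40))*(47275 + 46047) = (42125 + 40**2)*(47275 + 46047) = (42125 + 1600)*93322 = 43725*93322 = 4080504450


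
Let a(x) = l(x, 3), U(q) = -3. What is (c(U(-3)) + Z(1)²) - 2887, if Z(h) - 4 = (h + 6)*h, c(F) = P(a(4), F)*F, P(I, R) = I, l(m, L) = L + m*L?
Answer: -2811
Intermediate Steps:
l(m, L) = L + L*m
a(x) = 3 + 3*x (a(x) = 3*(1 + x) = 3 + 3*x)
c(F) = 15*F (c(F) = (3 + 3*4)*F = (3 + 12)*F = 15*F)
Z(h) = 4 + h*(6 + h) (Z(h) = 4 + (h + 6)*h = 4 + (6 + h)*h = 4 + h*(6 + h))
(c(U(-3)) + Z(1)²) - 2887 = (15*(-3) + (4 + 1² + 6*1)²) - 2887 = (-45 + (4 + 1 + 6)²) - 2887 = (-45 + 11²) - 2887 = (-45 + 121) - 2887 = 76 - 2887 = -2811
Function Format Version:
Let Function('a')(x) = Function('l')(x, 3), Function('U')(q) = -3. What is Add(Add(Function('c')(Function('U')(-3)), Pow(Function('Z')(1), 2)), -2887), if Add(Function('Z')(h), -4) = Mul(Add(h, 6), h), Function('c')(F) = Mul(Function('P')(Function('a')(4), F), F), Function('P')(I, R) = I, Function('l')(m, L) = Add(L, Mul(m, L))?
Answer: -2811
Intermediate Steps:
Function('l')(m, L) = Add(L, Mul(L, m))
Function('a')(x) = Add(3, Mul(3, x)) (Function('a')(x) = Mul(3, Add(1, x)) = Add(3, Mul(3, x)))
Function('c')(F) = Mul(15, F) (Function('c')(F) = Mul(Add(3, Mul(3, 4)), F) = Mul(Add(3, 12), F) = Mul(15, F))
Function('Z')(h) = Add(4, Mul(h, Add(6, h))) (Function('Z')(h) = Add(4, Mul(Add(h, 6), h)) = Add(4, Mul(Add(6, h), h)) = Add(4, Mul(h, Add(6, h))))
Add(Add(Function('c')(Function('U')(-3)), Pow(Function('Z')(1), 2)), -2887) = Add(Add(Mul(15, -3), Pow(Add(4, Pow(1, 2), Mul(6, 1)), 2)), -2887) = Add(Add(-45, Pow(Add(4, 1, 6), 2)), -2887) = Add(Add(-45, Pow(11, 2)), -2887) = Add(Add(-45, 121), -2887) = Add(76, -2887) = -2811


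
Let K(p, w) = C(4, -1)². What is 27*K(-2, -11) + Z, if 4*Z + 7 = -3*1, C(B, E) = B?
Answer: 859/2 ≈ 429.50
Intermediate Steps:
Z = -5/2 (Z = -7/4 + (-3*1)/4 = -7/4 + (¼)*(-3) = -7/4 - ¾ = -5/2 ≈ -2.5000)
K(p, w) = 16 (K(p, w) = 4² = 16)
27*K(-2, -11) + Z = 27*16 - 5/2 = 432 - 5/2 = 859/2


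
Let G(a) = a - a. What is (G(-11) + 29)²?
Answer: 841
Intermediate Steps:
G(a) = 0
(G(-11) + 29)² = (0 + 29)² = 29² = 841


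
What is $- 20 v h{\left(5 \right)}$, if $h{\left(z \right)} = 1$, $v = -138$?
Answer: $2760$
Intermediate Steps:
$- 20 v h{\left(5 \right)} = \left(-20\right) \left(-138\right) 1 = 2760 \cdot 1 = 2760$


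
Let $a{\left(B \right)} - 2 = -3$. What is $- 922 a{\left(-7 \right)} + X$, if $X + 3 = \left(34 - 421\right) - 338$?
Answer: $194$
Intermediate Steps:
$a{\left(B \right)} = -1$ ($a{\left(B \right)} = 2 - 3 = -1$)
$X = -728$ ($X = -3 + \left(\left(34 - 421\right) - 338\right) = -3 - 725 = -728$)
$- 922 a{\left(-7 \right)} + X = \left(-922\right) \left(-1\right) - 728 = 922 - 728 = 194$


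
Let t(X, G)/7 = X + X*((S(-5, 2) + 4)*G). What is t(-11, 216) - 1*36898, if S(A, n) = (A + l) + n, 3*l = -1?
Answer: -48063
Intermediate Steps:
l = -⅓ (l = (⅓)*(-1) = -⅓ ≈ -0.33333)
S(A, n) = -⅓ + A + n (S(A, n) = (A - ⅓) + n = (-⅓ + A) + n = -⅓ + A + n)
t(X, G) = 7*X + 14*G*X/3 (t(X, G) = 7*(X + X*(((-⅓ - 5 + 2) + 4)*G)) = 7*(X + X*((-10/3 + 4)*G)) = 7*(X + X*(2*G/3)) = 7*(X + 2*G*X/3) = 7*X + 14*G*X/3)
t(-11, 216) - 1*36898 = (7/3)*(-11)*(3 + 2*216) - 1*36898 = (7/3)*(-11)*(3 + 432) - 36898 = (7/3)*(-11)*435 - 36898 = -11165 - 36898 = -48063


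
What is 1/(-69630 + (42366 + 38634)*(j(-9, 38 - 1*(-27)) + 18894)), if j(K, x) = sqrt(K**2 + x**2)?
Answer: 51011479/78064187970823230 - 90*sqrt(4306)/2602139599027441 ≈ 6.5119e-10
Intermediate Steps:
1/(-69630 + (42366 + 38634)*(j(-9, 38 - 1*(-27)) + 18894)) = 1/(-69630 + (42366 + 38634)*(sqrt((-9)**2 + (38 - 1*(-27))**2) + 18894)) = 1/(-69630 + 81000*(sqrt(81 + (38 + 27)**2) + 18894)) = 1/(-69630 + 81000*(sqrt(81 + 65**2) + 18894)) = 1/(-69630 + 81000*(sqrt(81 + 4225) + 18894)) = 1/(-69630 + 81000*(sqrt(4306) + 18894)) = 1/(-69630 + 81000*(18894 + sqrt(4306))) = 1/(-69630 + (1530414000 + 81000*sqrt(4306))) = 1/(1530344370 + 81000*sqrt(4306))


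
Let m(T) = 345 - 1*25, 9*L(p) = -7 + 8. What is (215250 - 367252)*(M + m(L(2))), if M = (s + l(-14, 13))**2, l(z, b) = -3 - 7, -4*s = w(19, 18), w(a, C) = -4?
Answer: -60952802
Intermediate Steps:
s = 1 (s = -1/4*(-4) = 1)
l(z, b) = -10
L(p) = 1/9 (L(p) = (-7 + 8)/9 = (1/9)*1 = 1/9)
M = 81 (M = (1 - 10)**2 = (-9)**2 = 81)
m(T) = 320 (m(T) = 345 - 25 = 320)
(215250 - 367252)*(M + m(L(2))) = (215250 - 367252)*(81 + 320) = -152002*401 = -60952802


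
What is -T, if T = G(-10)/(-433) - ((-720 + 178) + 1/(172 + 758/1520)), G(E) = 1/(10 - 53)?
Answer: -1322971276961/2440932281 ≈ -541.99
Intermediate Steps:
G(E) = -1/43 (G(E) = 1/(-43) = -1/43)
T = 1322971276961/2440932281 (T = -1/43/(-433) - ((-720 + 178) + 1/(172 + 758/1520)) = -1/43*(-1/433) - (-542 + 1/(172 + 758*(1/1520))) = 1/18619 - (-542 + 1/(172 + 379/760)) = 1/18619 - (-542 + 1/(131099/760)) = 1/18619 - (-542 + 760/131099) = 1/18619 - 1*(-71054898/131099) = 1/18619 + 71054898/131099 = 1322971276961/2440932281 ≈ 541.99)
-T = -1*1322971276961/2440932281 = -1322971276961/2440932281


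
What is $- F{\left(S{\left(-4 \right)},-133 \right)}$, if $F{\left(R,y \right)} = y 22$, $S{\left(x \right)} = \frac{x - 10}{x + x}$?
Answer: $2926$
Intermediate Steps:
$S{\left(x \right)} = \frac{-10 + x}{2 x}$
$F{\left(R,y \right)} = 22 y$
$- F{\left(S{\left(-4 \right)},-133 \right)} = - 22 \left(-133\right) = \left(-1\right) \left(-2926\right) = 2926$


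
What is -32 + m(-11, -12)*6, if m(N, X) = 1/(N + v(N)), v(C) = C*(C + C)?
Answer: -2462/77 ≈ -31.974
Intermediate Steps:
v(C) = 2*C² (v(C) = C*(2*C) = 2*C²)
m(N, X) = 1/(N + 2*N²)
-32 + m(-11, -12)*6 = -32 + (1/((-11)*(1 + 2*(-11))))*6 = -32 - 1/(11*(1 - 22))*6 = -32 - 1/11/(-21)*6 = -32 - 1/11*(-1/21)*6 = -32 + (1/231)*6 = -32 + 2/77 = -2462/77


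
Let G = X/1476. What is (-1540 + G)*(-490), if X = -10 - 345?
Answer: 556981775/738 ≈ 7.5472e+5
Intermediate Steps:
X = -355
G = -355/1476 ≈ -0.24051
(-1540 + G)*(-490) = (-1540 - 355/1476)*(-490) = -2273395/1476*(-490) = 556981775/738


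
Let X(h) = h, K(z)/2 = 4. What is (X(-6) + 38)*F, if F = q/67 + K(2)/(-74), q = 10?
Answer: 3264/2479 ≈ 1.3167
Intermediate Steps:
K(z) = 8 (K(z) = 2*4 = 8)
F = 102/2479 (F = 10/67 + 8/(-74) = 10*(1/67) + 8*(-1/74) = 10/67 - 4/37 = 102/2479 ≈ 0.041146)
(X(-6) + 38)*F = (-6 + 38)*(102/2479) = 32*(102/2479) = 3264/2479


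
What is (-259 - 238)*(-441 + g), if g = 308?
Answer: 66101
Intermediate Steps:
(-259 - 238)*(-441 + g) = (-259 - 238)*(-441 + 308) = -497*(-133) = 66101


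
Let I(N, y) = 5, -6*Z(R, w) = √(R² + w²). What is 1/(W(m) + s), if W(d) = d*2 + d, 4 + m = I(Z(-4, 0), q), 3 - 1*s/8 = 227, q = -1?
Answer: -1/1789 ≈ -0.00055897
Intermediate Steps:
Z(R, w) = -√(R² + w²)/6
s = -1792 (s = 24 - 8*227 = 24 - 1816 = -1792)
m = 1 (m = -4 + 5 = 1)
W(d) = 3*d (W(d) = 2*d + d = 3*d)
1/(W(m) + s) = 1/(3*1 - 1792) = 1/(3 - 1792) = 1/(-1789) = -1/1789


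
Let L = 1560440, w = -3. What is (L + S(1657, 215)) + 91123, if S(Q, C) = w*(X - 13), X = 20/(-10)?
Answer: 1651608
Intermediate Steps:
X = -2 (X = 20*(-1/10) = -2)
S(Q, C) = 45 (S(Q, C) = -3*(-2 - 13) = -3*(-15) = 45)
(L + S(1657, 215)) + 91123 = (1560440 + 45) + 91123 = 1560485 + 91123 = 1651608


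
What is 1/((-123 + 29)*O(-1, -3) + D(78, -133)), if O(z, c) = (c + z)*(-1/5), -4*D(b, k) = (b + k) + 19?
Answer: -5/331 ≈ -0.015106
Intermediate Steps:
D(b, k) = -19/4 - b/4 - k/4 (D(b, k) = -((b + k) + 19)/4 = -(19 + b + k)/4 = -19/4 - b/4 - k/4)
O(z, c) = -c/5 - z/5 (O(z, c) = (c + z)*(-1*⅕) = (c + z)*(-⅕) = -c/5 - z/5)
1/((-123 + 29)*O(-1, -3) + D(78, -133)) = 1/((-123 + 29)*(-⅕*(-3) - ⅕*(-1)) + (-19/4 - ¼*78 - ¼*(-133))) = 1/(-94*(⅗ + ⅕) + (-19/4 - 39/2 + 133/4)) = 1/(-94*⅘ + 9) = 1/(-376/5 + 9) = 1/(-331/5) = -5/331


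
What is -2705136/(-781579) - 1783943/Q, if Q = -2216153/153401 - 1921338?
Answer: 1011190561588070773/230360551952565089 ≈ 4.3896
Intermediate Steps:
Q = -294737386691/153401 (Q = -2216153*1/153401 - 1921338 = -2216153/153401 - 1921338 = -294737386691/153401 ≈ -1.9214e+6)
-2705136/(-781579) - 1783943/Q = -2705136/(-781579) - 1783943/(-294737386691/153401) = -2705136*(-1/781579) - 1783943*(-153401/294737386691) = 2705136/781579 + 273658640143/294737386691 = 1011190561588070773/230360551952565089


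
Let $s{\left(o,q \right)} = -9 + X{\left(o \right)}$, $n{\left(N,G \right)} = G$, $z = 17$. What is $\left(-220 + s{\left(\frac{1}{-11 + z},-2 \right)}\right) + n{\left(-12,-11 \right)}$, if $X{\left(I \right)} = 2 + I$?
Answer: $- \frac{1427}{6} \approx -237.83$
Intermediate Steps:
$s{\left(o,q \right)} = -7 + o$ ($s{\left(o,q \right)} = -9 + \left(2 + o\right) = -7 + o$)
$\left(-220 + s{\left(\frac{1}{-11 + z},-2 \right)}\right) + n{\left(-12,-11 \right)} = \left(-220 - \left(7 - \frac{1}{-11 + 17}\right)\right) - 11 = \left(-220 - \left(7 - \frac{1}{6}\right)\right) - 11 = \left(-220 + \left(-7 + \frac{1}{6}\right)\right) - 11 = \left(-220 - \frac{41}{6}\right) - 11 = - \frac{1361}{6} - 11 = - \frac{1427}{6}$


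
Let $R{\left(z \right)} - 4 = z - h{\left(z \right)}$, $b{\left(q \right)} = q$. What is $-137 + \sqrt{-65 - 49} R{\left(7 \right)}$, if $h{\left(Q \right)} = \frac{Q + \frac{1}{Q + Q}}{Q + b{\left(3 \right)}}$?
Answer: $-137 + \frac{1441 i \sqrt{114}}{140} \approx -137.0 + 109.9 i$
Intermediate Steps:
$h{\left(Q \right)} = \frac{Q + \frac{1}{2 Q}}{3 + Q}$ ($h{\left(Q \right)} = \frac{Q + \frac{1}{Q + Q}}{Q + 3} = \frac{Q + \frac{1}{2 Q}}{3 + Q}$)
$R{\left(z \right)} = 4 + z - \frac{\frac{1}{2} + z^{2}}{z \left(3 + z\right)}$ ($R{\left(z \right)} = 4 + \left(z - \frac{\frac{1}{2} + z^{2}}{z \left(3 + z\right)}\right) = 4 + z - \frac{\frac{1}{2} + z^{2}}{z \left(3 + z\right)}$)
$-137 + \sqrt{-65 - 49} R{\left(7 \right)} = -137 + \sqrt{-65 - 49} \frac{- \frac{1}{2} + 7^{3} + 6 \cdot 7^{2} + 12 \cdot 7}{7 \left(3 + 7\right)} = -137 + \sqrt{-114} \frac{- \frac{1}{2} + 343 + 6 \cdot 49 + 84}{7 \cdot 10} = -137 + i \sqrt{114} \cdot \frac{1}{7} \cdot \frac{1}{10} \left(- \frac{1}{2} + 343 + 294 + 84\right) = -137 + i \sqrt{114} \cdot \frac{1}{7} \cdot \frac{1}{10} \cdot \frac{1441}{2} = -137 + i \sqrt{114} \cdot \frac{1441}{140} = -137 + \frac{1441 i \sqrt{114}}{140}$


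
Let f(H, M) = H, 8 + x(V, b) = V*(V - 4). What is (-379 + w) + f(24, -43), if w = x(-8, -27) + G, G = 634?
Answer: 367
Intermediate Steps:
x(V, b) = -8 + V*(-4 + V) (x(V, b) = -8 + V*(V - 4) = -8 + V*(-4 + V))
w = 722 (w = (-8 + (-8)² - 4*(-8)) + 634 = (-8 + 64 + 32) + 634 = 88 + 634 = 722)
(-379 + w) + f(24, -43) = (-379 + 722) + 24 = 343 + 24 = 367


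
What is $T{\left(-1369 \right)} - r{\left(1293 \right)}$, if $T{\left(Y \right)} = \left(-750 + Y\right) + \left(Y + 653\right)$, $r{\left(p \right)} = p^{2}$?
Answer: $-1674684$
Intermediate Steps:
$T{\left(Y \right)} = -97 + 2 Y$ ($T{\left(Y \right)} = \left(-750 + Y\right) + \left(653 + Y\right) = -97 + 2 Y$)
$T{\left(-1369 \right)} - r{\left(1293 \right)} = \left(-97 + 2 \left(-1369\right)\right) - 1293^{2} = \left(-97 - 2738\right) - 1671849 = -2835 - 1671849 = -1674684$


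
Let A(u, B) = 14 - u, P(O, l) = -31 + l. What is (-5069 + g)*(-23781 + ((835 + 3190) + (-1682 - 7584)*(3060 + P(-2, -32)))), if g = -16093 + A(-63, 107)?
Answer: 585951264430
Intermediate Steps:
g = -16016 (g = -16093 + (14 - 1*(-63)) = -16093 + (14 + 63) = -16093 + 77 = -16016)
(-5069 + g)*(-23781 + ((835 + 3190) + (-1682 - 7584)*(3060 + P(-2, -32)))) = (-5069 - 16016)*(-23781 + ((835 + 3190) + (-1682 - 7584)*(3060 + (-31 - 32)))) = -21085*(-23781 + (4025 - 9266*(3060 - 63))) = -21085*(-23781 + (4025 - 9266*2997)) = -21085*(-23781 + (4025 - 27770202)) = -21085*(-23781 - 27766177) = -21085*(-27789958) = 585951264430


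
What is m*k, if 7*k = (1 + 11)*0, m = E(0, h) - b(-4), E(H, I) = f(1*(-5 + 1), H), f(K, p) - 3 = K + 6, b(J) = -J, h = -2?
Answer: 0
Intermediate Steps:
f(K, p) = 9 + K (f(K, p) = 3 + (K + 6) = 3 + (6 + K) = 9 + K)
E(H, I) = 5 (E(H, I) = 9 + 1*(-5 + 1) = 9 + 1*(-4) = 9 - 4 = 5)
m = 1 (m = 5 - (-1)*(-4) = 5 - 1*4 = 5 - 4 = 1)
k = 0 (k = ((1 + 11)*0)/7 = (12*0)/7 = (⅐)*0 = 0)
m*k = 1*0 = 0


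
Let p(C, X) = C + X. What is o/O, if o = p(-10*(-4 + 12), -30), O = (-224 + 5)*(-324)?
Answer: -55/35478 ≈ -0.0015503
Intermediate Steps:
O = 70956 (O = -219*(-324) = 70956)
o = -110 (o = -10*(-4 + 12) - 30 = -10*8 - 30 = -80 - 30 = -110)
o/O = -110/70956 = -110*1/70956 = -55/35478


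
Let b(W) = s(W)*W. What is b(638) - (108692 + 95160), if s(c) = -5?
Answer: -207042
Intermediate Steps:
b(W) = -5*W
b(638) - (108692 + 95160) = -5*638 - (108692 + 95160) = -3190 - 1*203852 = -3190 - 203852 = -207042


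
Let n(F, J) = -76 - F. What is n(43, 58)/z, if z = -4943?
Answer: 119/4943 ≈ 0.024074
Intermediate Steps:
n(43, 58)/z = (-76 - 1*43)/(-4943) = (-76 - 43)*(-1/4943) = -119*(-1/4943) = 119/4943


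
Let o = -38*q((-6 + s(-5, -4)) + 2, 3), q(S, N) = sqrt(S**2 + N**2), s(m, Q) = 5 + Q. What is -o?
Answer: 114*sqrt(2) ≈ 161.22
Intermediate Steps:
q(S, N) = sqrt(N**2 + S**2)
o = -114*sqrt(2) (o = -38*sqrt(3**2 + ((-6 + (5 - 4)) + 2)**2) = -38*sqrt(9 + ((-6 + 1) + 2)**2) = -38*sqrt(9 + (-5 + 2)**2) = -38*sqrt(9 + (-3)**2) = -38*sqrt(9 + 9) = -114*sqrt(2) ≈ -161.22)
-o = -(-114)*sqrt(2) = 114*sqrt(2)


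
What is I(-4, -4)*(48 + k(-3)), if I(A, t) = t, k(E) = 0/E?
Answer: -192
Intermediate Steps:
k(E) = 0
I(-4, -4)*(48 + k(-3)) = -4*(48 + 0) = -4*48 = -192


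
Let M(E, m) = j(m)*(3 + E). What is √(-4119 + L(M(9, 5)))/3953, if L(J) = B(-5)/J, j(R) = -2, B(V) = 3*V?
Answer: I*√65894/15812 ≈ 0.016234*I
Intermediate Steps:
M(E, m) = -6 - 2*E (M(E, m) = -2*(3 + E) = -6 - 2*E)
L(J) = -15/J (L(J) = (3*(-5))/J = -15/J)
√(-4119 + L(M(9, 5)))/3953 = √(-4119 - 15/(-6 - 2*9))/3953 = √(-4119 - 15/(-6 - 18))*(1/3953) = √(-4119 - 15/(-24))*(1/3953) = √(-4119 - 15*(-1/24))*(1/3953) = √(-4119 + 5/8)*(1/3953) = √(-32947/8)*(1/3953) = (I*√65894/4)*(1/3953) = I*√65894/15812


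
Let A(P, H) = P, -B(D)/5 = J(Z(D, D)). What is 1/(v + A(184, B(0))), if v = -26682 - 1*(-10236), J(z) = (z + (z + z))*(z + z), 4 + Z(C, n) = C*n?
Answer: -1/16262 ≈ -6.1493e-5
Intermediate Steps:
Z(C, n) = -4 + C*n
J(z) = 6*z² (J(z) = (z + 2*z)*(2*z) = (3*z)*(2*z) = 6*z²)
B(D) = -30*(-4 + D²)² (B(D) = -30*(-4 + D*D)² = -30*(-4 + D²)²)
v = -16446 (v = -26682 + 10236 = -16446)
1/(v + A(184, B(0))) = 1/(-16446 + 184) = 1/(-16262) = -1/16262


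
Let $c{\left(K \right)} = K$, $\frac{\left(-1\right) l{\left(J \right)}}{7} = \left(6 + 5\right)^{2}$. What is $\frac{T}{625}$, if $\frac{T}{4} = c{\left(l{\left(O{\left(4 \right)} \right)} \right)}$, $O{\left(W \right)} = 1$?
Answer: $- \frac{3388}{625} \approx -5.4208$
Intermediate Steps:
$l{\left(J \right)} = -847$ ($l{\left(J \right)} = - 7 \left(6 + 5\right)^{2} = - 7 \cdot 11^{2} = \left(-7\right) 121 = -847$)
$T = -3388$ ($T = 4 \left(-847\right) = -3388$)
$\frac{T}{625} = - \frac{3388}{625}$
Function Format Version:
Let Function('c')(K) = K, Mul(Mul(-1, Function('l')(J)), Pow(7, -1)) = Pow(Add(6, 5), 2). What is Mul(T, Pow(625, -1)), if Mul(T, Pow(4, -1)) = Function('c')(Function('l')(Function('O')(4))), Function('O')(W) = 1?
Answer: Rational(-3388, 625) ≈ -5.4208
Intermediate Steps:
Function('l')(J) = -847 (Function('l')(J) = Mul(-7, Pow(Add(6, 5), 2)) = Mul(-7, Pow(11, 2)) = Mul(-7, 121) = -847)
T = -3388 (T = Mul(4, -847) = -3388)
Mul(T, Pow(625, -1)) = Mul(-3388, Pow(625, -1)) = Mul(-3388, Rational(1, 625)) = Rational(-3388, 625)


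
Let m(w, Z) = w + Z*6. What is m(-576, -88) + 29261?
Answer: 28157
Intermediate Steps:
m(w, Z) = w + 6*Z
m(-576, -88) + 29261 = (-576 + 6*(-88)) + 29261 = (-576 - 528) + 29261 = -1104 + 29261 = 28157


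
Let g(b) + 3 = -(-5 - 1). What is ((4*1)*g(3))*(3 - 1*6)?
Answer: -36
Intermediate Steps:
g(b) = 3 (g(b) = -3 - (-5 - 1) = -3 - 1*(-6) = -3 + 6 = 3)
((4*1)*g(3))*(3 - 1*6) = ((4*1)*3)*(3 - 1*6) = (4*3)*(3 - 6) = 12*(-3) = -36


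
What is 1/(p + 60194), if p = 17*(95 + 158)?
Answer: 1/64495 ≈ 1.5505e-5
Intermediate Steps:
p = 4301 (p = 17*253 = 4301)
1/(p + 60194) = 1/(4301 + 60194) = 1/64495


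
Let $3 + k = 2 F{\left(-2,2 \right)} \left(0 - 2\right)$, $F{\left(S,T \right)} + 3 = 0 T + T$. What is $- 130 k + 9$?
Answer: $-121$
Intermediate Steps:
$F{\left(S,T \right)} = -3 + T$ ($F{\left(S,T \right)} = -3 + \left(0 T + T\right) = -3 + \left(0 + T\right) = -3 + T$)
$k = 1$ ($k = -3 + 2 \left(-3 + 2\right) \left(0 - 2\right) = -3 + 2 \left(-1\right) \left(0 - 2\right) = -3 - -4 = -3 + 4 = 1$)
$- 130 k + 9 = \left(-130\right) 1 + 9 = -130 + 9 = -121$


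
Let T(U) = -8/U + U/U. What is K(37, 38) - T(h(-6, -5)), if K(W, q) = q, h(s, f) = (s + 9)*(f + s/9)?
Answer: 621/17 ≈ 36.529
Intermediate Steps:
h(s, f) = (9 + s)*(f + s/9) (h(s, f) = (9 + s)*(f + s*(1/9)) = (9 + s)*(f + s/9))
T(U) = 1 - 8/U (T(U) = -8/U + 1 = 1 - 8/U)
K(37, 38) - T(h(-6, -5)) = 38 - (-8 + (-6 + 9*(-5) + (1/9)*(-6)**2 - 5*(-6)))/(-6 + 9*(-5) + (1/9)*(-6)**2 - 5*(-6)) = 38 - (-8 + (-6 - 45 + (1/9)*36 + 30))/(-6 - 45 + (1/9)*36 + 30) = 38 - (-8 + (-6 - 45 + 4 + 30))/(-6 - 45 + 4 + 30) = 38 - (-8 - 17)/(-17) = 38 - (-1)*(-25)/17 = 38 - 1*25/17 = 38 - 25/17 = 621/17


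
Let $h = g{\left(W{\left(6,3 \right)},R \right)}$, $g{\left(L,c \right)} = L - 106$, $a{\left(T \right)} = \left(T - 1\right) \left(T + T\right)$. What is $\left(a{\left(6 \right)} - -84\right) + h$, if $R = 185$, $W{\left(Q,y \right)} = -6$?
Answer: $32$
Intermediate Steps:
$a{\left(T \right)} = 2 T \left(-1 + T\right)$ ($a{\left(T \right)} = \left(-1 + T\right) 2 T = 2 T \left(-1 + T\right)$)
$g{\left(L,c \right)} = -106 + L$ ($g{\left(L,c \right)} = L - 106 = -106 + L$)
$h = -112$ ($h = -106 - 6 = -112$)
$\left(a{\left(6 \right)} - -84\right) + h = \left(2 \cdot 6 \left(-1 + 6\right) - -84\right) - 112 = \left(2 \cdot 6 \cdot 5 + 84\right) - 112 = \left(60 + 84\right) - 112 = 144 - 112 = 32$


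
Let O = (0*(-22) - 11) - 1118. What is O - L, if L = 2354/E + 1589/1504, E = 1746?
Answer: -1485525373/1312992 ≈ -1131.4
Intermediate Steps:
L = 3157405/1312992 (L = 2354/1746 + 1589/1504 = 2354*(1/1746) + 1589*(1/1504) = 1177/873 + 1589/1504 = 3157405/1312992 ≈ 2.4047)
O = -1129 (O = (0 - 11) - 1118 = -11 - 1118 = -1129)
O - L = -1129 - 1*3157405/1312992 = -1129 - 3157405/1312992 = -1485525373/1312992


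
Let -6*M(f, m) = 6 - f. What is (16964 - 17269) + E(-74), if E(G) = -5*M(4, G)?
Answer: -910/3 ≈ -303.33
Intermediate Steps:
M(f, m) = -1 + f/6 (M(f, m) = -(6 - f)/6 = -1 + f/6)
E(G) = 5/3 (E(G) = -5*(-1 + (⅙)*4) = -5*(-1 + ⅔) = -5*(-⅓) = 5/3)
(16964 - 17269) + E(-74) = (16964 - 17269) + 5/3 = -305 + 5/3 = -910/3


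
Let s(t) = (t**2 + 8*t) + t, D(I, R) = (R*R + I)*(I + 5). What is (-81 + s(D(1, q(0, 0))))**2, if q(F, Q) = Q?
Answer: 81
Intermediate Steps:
D(I, R) = (5 + I)*(I + R**2) (D(I, R) = (R**2 + I)*(5 + I) = (I + R**2)*(5 + I) = (5 + I)*(I + R**2))
s(t) = t**2 + 9*t
(-81 + s(D(1, q(0, 0))))**2 = (-81 + (1**2 + 5*1 + 5*0**2 + 1*0**2)*(9 + (1**2 + 5*1 + 5*0**2 + 1*0**2)))**2 = (-81 + (1 + 5 + 5*0 + 1*0)*(9 + (1 + 5 + 5*0 + 1*0)))**2 = (-81 + (1 + 5 + 0 + 0)*(9 + (1 + 5 + 0 + 0)))**2 = (-81 + 6*(9 + 6))**2 = (-81 + 6*15)**2 = (-81 + 90)**2 = 9**2 = 81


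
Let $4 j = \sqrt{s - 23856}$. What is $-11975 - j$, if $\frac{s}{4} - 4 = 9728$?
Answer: $-11975 - \sqrt{942} \approx -12006.0$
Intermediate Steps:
$s = 38928$ ($s = 16 + 4 \cdot 9728 = 16 + 38912 = 38928$)
$j = \sqrt{942}$ ($j = \frac{\sqrt{38928 - 23856}}{4} = \frac{\sqrt{15072}}{4} = \frac{4 \sqrt{942}}{4} = \sqrt{942} \approx 30.692$)
$-11975 - j = -11975 - \sqrt{942}$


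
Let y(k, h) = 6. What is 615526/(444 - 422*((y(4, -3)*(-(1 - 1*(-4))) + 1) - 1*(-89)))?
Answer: -307763/12438 ≈ -24.744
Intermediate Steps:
615526/(444 - 422*((y(4, -3)*(-(1 - 1*(-4))) + 1) - 1*(-89))) = 615526/(444 - 422*((6*(-(1 - 1*(-4))) + 1) - 1*(-89))) = 615526/(444 - 422*((6*(-(1 + 4)) + 1) + 89)) = 615526/(444 - 422*((6*(-1*5) + 1) + 89)) = 615526/(444 - 422*((6*(-5) + 1) + 89)) = 615526/(444 - 422*((-30 + 1) + 89)) = 615526/(444 - 422*(-29 + 89)) = 615526/(444 - 422*60) = 615526/(444 - 25320) = 615526/(-24876) = 615526*(-1/24876) = -307763/12438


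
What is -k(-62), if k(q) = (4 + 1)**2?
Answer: -25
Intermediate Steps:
k(q) = 25 (k(q) = 5**2 = 25)
-k(-62) = -1*25 = -25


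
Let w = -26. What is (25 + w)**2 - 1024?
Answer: -1023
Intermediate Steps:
(25 + w)**2 - 1024 = (25 - 26)**2 - 1024 = (-1)**2 - 1024 = 1 - 1024 = -1023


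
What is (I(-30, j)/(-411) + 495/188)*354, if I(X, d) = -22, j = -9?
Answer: 12247279/12878 ≈ 951.02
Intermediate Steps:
(I(-30, j)/(-411) + 495/188)*354 = (-22/(-411) + 495/188)*354 = (-22*(-1/411) + 495*(1/188))*354 = (22/411 + 495/188)*354 = (207581/77268)*354 = 12247279/12878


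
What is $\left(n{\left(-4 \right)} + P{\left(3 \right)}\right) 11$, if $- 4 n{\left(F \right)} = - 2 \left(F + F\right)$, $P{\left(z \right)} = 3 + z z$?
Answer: $88$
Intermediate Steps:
$P{\left(z \right)} = 3 + z^{2}$
$n{\left(F \right)} = F$ ($n{\left(F \right)} = - \frac{\left(-2\right) \left(F + F\right)}{4} = - \frac{\left(-2\right) 2 F}{4} = - \frac{\left(-4\right) F}{4} = F$)
$\left(n{\left(-4 \right)} + P{\left(3 \right)}\right) 11 = \left(-4 + \left(3 + 3^{2}\right)\right) 11 = \left(-4 + \left(3 + 9\right)\right) 11 = \left(-4 + 12\right) 11 = 8 \cdot 11 = 88$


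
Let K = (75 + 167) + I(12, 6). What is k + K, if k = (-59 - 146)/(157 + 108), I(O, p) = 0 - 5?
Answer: 12520/53 ≈ 236.23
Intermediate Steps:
I(O, p) = -5
K = 237 (K = (75 + 167) - 5 = 242 - 5 = 237)
k = -41/53 (k = -205/265 = -205*1/265 = -41/53 ≈ -0.77359)
k + K = -41/53 + 237 = 12520/53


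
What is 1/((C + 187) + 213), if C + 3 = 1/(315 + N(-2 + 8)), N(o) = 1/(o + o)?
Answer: 3781/1501069 ≈ 0.0025189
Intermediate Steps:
N(o) = 1/(2*o)
C = -11331/3781 (C = -3 + 1/(315 + 1/(2*(-2 + 8))) = -3 + 1/(315 + (½)/6) = -3 + 1/(315 + (½)*(⅙)) = -3 + 1/(315 + 1/12) = -3 + 1/(3781/12) = -3 + 12/3781 = -11331/3781 ≈ -2.9968)
1/((C + 187) + 213) = 1/((-11331/3781 + 187) + 213) = 1/(695716/3781 + 213) = 1/(1501069/3781) = 3781/1501069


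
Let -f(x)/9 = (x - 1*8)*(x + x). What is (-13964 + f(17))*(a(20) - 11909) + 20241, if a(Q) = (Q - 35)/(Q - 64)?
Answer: 4380402481/22 ≈ 1.9911e+8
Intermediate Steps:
a(Q) = (-35 + Q)/(-64 + Q)
f(x) = -18*x*(-8 + x) (f(x) = -9*(x - 1*8)*(x + x) = -9*(x - 8)*2*x = -9*(-8 + x)*2*x = -18*x*(-8 + x))
(-13964 + f(17))*(a(20) - 11909) + 20241 = (-13964 + 18*17*(8 - 1*17))*((-35 + 20)/(-64 + 20) - 11909) + 20241 = (-13964 + 18*17*(8 - 17))*(-15/(-44) - 11909) + 20241 = (-13964 + 18*17*(-9))*(-1/44*(-15) - 11909) + 20241 = (-13964 - 2754)*(15/44 - 11909) + 20241 = -16718*(-523981/44) + 20241 = 4379957179/22 + 20241 = 4380402481/22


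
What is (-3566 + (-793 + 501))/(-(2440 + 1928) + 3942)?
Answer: 643/71 ≈ 9.0563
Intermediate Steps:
(-3566 + (-793 + 501))/(-(2440 + 1928) + 3942) = (-3566 - 292)/(-1*4368 + 3942) = -3858/(-4368 + 3942) = -3858/(-426) = -3858*(-1/426) = 643/71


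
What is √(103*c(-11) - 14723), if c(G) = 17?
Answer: 2*I*√3243 ≈ 113.89*I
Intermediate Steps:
√(103*c(-11) - 14723) = √(103*17 - 14723) = √(1751 - 14723) = √(-12972) = 2*I*√3243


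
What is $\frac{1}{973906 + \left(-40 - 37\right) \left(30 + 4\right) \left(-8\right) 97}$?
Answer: $\frac{1}{3005474} \approx 3.3273 \cdot 10^{-7}$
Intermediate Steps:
$\frac{1}{973906 + \left(-40 - 37\right) \left(30 + 4\right) \left(-8\right) 97} = \frac{1}{973906 + \left(-77\right) 34 \left(-8\right) 97} = \frac{1}{973906 + \left(-2618\right) \left(-8\right) 97} = \frac{1}{973906 + 20944 \cdot 97} = \frac{1}{973906 + 2031568} = \frac{1}{3005474}$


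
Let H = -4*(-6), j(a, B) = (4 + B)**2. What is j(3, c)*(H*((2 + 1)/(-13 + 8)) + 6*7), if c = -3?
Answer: 138/5 ≈ 27.600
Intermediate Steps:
H = 24
j(3, c)*(H*((2 + 1)/(-13 + 8)) + 6*7) = (4 - 3)**2*(24*((2 + 1)/(-13 + 8)) + 6*7) = 1**2*(24*(3/(-5)) + 42) = 1*(24*(3*(-1/5)) + 42) = 1*(24*(-3/5) + 42) = 1*(-72/5 + 42) = 1*(138/5) = 138/5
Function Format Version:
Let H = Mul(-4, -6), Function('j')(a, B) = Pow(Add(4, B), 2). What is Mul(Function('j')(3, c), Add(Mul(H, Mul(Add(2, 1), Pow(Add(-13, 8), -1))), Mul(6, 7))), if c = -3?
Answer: Rational(138, 5) ≈ 27.600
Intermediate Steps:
H = 24
Mul(Function('j')(3, c), Add(Mul(H, Mul(Add(2, 1), Pow(Add(-13, 8), -1))), Mul(6, 7))) = Mul(Pow(Add(4, -3), 2), Add(Mul(24, Mul(Add(2, 1), Pow(Add(-13, 8), -1))), Mul(6, 7))) = Mul(Pow(1, 2), Add(Mul(24, Mul(3, Pow(-5, -1))), 42)) = Mul(1, Add(Mul(24, Mul(3, Rational(-1, 5))), 42)) = Mul(1, Add(Mul(24, Rational(-3, 5)), 42)) = Mul(1, Add(Rational(-72, 5), 42)) = Mul(1, Rational(138, 5)) = Rational(138, 5)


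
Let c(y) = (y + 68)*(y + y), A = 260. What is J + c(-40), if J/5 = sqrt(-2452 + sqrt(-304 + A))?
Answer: -2240 + 5*sqrt(-2452 + 2*I*sqrt(11)) ≈ -2239.7 + 247.59*I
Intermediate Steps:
c(y) = 2*y*(68 + y) (c(y) = (68 + y)*(2*y) = 2*y*(68 + y))
J = 5*sqrt(-2452 + 2*I*sqrt(11)) (J = 5*sqrt(-2452 + sqrt(-304 + 260)) = 5*sqrt(-2452 + sqrt(-44)) = 5*sqrt(-2452 + 2*I*sqrt(11)) ≈ 0.33489 + 247.59*I)
J + c(-40) = 5*sqrt(-2452 + 2*I*sqrt(11)) + 2*(-40)*(68 - 40) = 5*sqrt(-2452 + 2*I*sqrt(11)) + 2*(-40)*28 = 5*sqrt(-2452 + 2*I*sqrt(11)) - 2240 = -2240 + 5*sqrt(-2452 + 2*I*sqrt(11))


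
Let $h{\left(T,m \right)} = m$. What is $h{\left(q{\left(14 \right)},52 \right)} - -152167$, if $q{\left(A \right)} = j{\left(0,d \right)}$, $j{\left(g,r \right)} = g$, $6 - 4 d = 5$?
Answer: $152219$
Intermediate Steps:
$d = \frac{1}{4}$ ($d = \frac{3}{2} - \frac{5}{4} = \frac{1}{4} \approx 0.25$)
$q{\left(A \right)} = 0$
$h{\left(q{\left(14 \right)},52 \right)} - -152167 = 52 - -152167 = 52 + 152167 = 152219$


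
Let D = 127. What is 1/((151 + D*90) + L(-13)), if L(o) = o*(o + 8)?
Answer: 1/11646 ≈ 8.5866e-5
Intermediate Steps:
L(o) = o*(8 + o)
1/((151 + D*90) + L(-13)) = 1/((151 + 127*90) - 13*(8 - 13)) = 1/((151 + 11430) - 13*(-5)) = 1/(11581 + 65) = 1/11646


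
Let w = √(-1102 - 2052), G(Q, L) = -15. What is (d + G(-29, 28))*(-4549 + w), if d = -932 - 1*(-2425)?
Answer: -6723422 + 1478*I*√3154 ≈ -6.7234e+6 + 83005.0*I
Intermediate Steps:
d = 1493 (d = -932 + 2425 = 1493)
w = I*√3154 (w = √(-3154) = I*√3154 ≈ 56.16*I)
(d + G(-29, 28))*(-4549 + w) = (1493 - 15)*(-4549 + I*√3154) = 1478*(-4549 + I*√3154) = -6723422 + 1478*I*√3154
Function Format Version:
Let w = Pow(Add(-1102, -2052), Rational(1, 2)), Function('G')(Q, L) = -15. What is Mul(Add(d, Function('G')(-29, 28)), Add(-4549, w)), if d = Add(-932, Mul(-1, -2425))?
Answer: Add(-6723422, Mul(1478, I, Pow(3154, Rational(1, 2)))) ≈ Add(-6.7234e+6, Mul(83005., I))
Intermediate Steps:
d = 1493 (d = Add(-932, 2425) = 1493)
w = Mul(I, Pow(3154, Rational(1, 2))) (w = Pow(-3154, Rational(1, 2)) = Mul(I, Pow(3154, Rational(1, 2))) ≈ Mul(56.160, I))
Mul(Add(d, Function('G')(-29, 28)), Add(-4549, w)) = Mul(Add(1493, -15), Add(-4549, Mul(I, Pow(3154, Rational(1, 2))))) = Mul(1478, Add(-4549, Mul(I, Pow(3154, Rational(1, 2))))) = Add(-6723422, Mul(1478, I, Pow(3154, Rational(1, 2))))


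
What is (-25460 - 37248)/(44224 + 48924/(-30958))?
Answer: -485328566/342259417 ≈ -1.4180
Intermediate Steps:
(-25460 - 37248)/(44224 + 48924/(-30958)) = -62708/(44224 + 48924*(-1/30958)) = -62708/(44224 - 24462/15479) = -62708/684518834/15479 = -62708*15479/684518834 = -485328566/342259417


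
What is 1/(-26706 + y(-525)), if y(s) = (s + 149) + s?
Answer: -1/27607 ≈ -3.6223e-5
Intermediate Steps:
y(s) = 149 + 2*s (y(s) = (149 + s) + s = 149 + 2*s)
1/(-26706 + y(-525)) = 1/(-26706 + (149 + 2*(-525))) = 1/(-26706 + (149 - 1050)) = 1/(-26706 - 901) = 1/(-27607) = -1/27607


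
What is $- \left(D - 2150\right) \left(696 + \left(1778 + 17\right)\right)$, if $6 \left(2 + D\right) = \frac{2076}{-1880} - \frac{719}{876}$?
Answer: $\frac{140898412171}{26280} \approx 5.3614 \cdot 10^{6}$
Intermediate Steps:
$D = - \frac{2866607}{1235160}$ ($D = -2 + \frac{\frac{2076}{-1880} - \frac{719}{876}}{6} = -2 + \frac{2076 \left(- \frac{1}{1880}\right) - \frac{719}{876}}{6} = -2 + \frac{- \frac{519}{470} - \frac{719}{876}}{6} = -2 + \frac{1}{6} \left(- \frac{396287}{205860}\right) = -2 - \frac{396287}{1235160} = - \frac{2866607}{1235160} \approx -2.3208$)
$- \left(D - 2150\right) \left(696 + \left(1778 + 17\right)\right) = - \left(- \frac{2866607}{1235160} - 2150\right) \left(696 + \left(1778 + 17\right)\right) = - \frac{\left(-2658460607\right) \left(696 + 1795\right)}{1235160} = - \frac{\left(-2658460607\right) 2491}{1235160} = \left(-1\right) \left(- \frac{140898412171}{26280}\right) = \frac{140898412171}{26280}$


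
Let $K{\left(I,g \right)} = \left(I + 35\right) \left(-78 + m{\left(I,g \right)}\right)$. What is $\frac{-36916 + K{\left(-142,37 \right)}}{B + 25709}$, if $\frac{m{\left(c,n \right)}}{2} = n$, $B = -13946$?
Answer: $- \frac{36488}{11763} \approx -3.1019$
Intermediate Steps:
$m{\left(c,n \right)} = 2 n$
$K{\left(I,g \right)} = \left(-78 + 2 g\right) \left(35 + I\right)$ ($K{\left(I,g \right)} = \left(I + 35\right) \left(-78 + 2 g\right) = \left(35 + I\right) \left(-78 + 2 g\right) = \left(-78 + 2 g\right) \left(35 + I\right)$)
$\frac{-36916 + K{\left(-142,37 \right)}}{B + 25709} = \frac{-36916 + \left(-2730 - -11076 + 70 \cdot 37 + 2 \left(-142\right) 37\right)}{-13946 + 25709} = \frac{-36916 + \left(-2730 + 11076 + 2590 - 10508\right)}{11763} = \left(-36916 + 428\right) \frac{1}{11763} = \left(-36488\right) \frac{1}{11763} = - \frac{36488}{11763}$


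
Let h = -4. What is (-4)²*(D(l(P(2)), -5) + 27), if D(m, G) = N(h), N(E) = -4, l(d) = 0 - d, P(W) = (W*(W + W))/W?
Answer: 368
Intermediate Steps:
P(W) = 2*W (P(W) = (W*(2*W))/W = (2*W²)/W = 2*W)
l(d) = -d
D(m, G) = -4
(-4)²*(D(l(P(2)), -5) + 27) = (-4)²*(-4 + 27) = 16*23 = 368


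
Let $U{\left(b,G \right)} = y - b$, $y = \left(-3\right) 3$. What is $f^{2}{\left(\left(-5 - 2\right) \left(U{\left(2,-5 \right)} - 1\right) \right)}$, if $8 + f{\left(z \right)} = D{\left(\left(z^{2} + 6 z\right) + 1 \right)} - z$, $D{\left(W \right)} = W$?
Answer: $55785961$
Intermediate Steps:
$y = -9$
$U{\left(b,G \right)} = -9 - b$
$f{\left(z \right)} = -7 + z^{2} + 5 z$ ($f{\left(z \right)} = -8 - \left(-1 - z^{2} - 5 z\right) = -8 + \left(1 + z^{2} + 5 z\right) = -7 + z^{2} + 5 z$)
$f^{2}{\left(\left(-5 - 2\right) \left(U{\left(2,-5 \right)} - 1\right) \right)} = \left(-7 + \left(\left(-5 - 2\right) \left(\left(-9 - 2\right) - 1\right)\right)^{2} + 5 \left(-5 - 2\right) \left(\left(-9 - 2\right) - 1\right)\right)^{2} = \left(-7 + \left(- 7 \left(\left(-9 - 2\right) - 1\right)\right)^{2} + 5 \left(- 7 \left(\left(-9 - 2\right) - 1\right)\right)\right)^{2} = \left(-7 + \left(- 7 \left(-11 - 1\right)\right)^{2} + 5 \left(- 7 \left(-11 - 1\right)\right)\right)^{2} = \left(-7 + \left(\left(-7\right) \left(-12\right)\right)^{2} + 5 \left(\left(-7\right) \left(-12\right)\right)\right)^{2} = \left(-7 + 84^{2} + 5 \cdot 84\right)^{2} = \left(-7 + 7056 + 420\right)^{2} = 7469^{2} = 55785961$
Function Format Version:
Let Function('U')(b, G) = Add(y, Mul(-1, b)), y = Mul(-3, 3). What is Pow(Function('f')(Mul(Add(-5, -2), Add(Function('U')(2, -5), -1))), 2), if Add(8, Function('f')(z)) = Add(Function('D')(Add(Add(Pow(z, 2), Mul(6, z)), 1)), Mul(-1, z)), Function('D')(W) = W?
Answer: 55785961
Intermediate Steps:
y = -9
Function('U')(b, G) = Add(-9, Mul(-1, b))
Function('f')(z) = Add(-7, Pow(z, 2), Mul(5, z)) (Function('f')(z) = Add(-8, Add(Add(Add(Pow(z, 2), Mul(6, z)), 1), Mul(-1, z))) = Add(-8, Add(Add(1, Pow(z, 2), Mul(6, z)), Mul(-1, z))) = Add(-8, Add(1, Pow(z, 2), Mul(5, z))) = Add(-7, Pow(z, 2), Mul(5, z)))
Pow(Function('f')(Mul(Add(-5, -2), Add(Function('U')(2, -5), -1))), 2) = Pow(Add(-7, Pow(Mul(Add(-5, -2), Add(Add(-9, Mul(-1, 2)), -1)), 2), Mul(5, Mul(Add(-5, -2), Add(Add(-9, Mul(-1, 2)), -1)))), 2) = Pow(Add(-7, Pow(Mul(-7, Add(Add(-9, -2), -1)), 2), Mul(5, Mul(-7, Add(Add(-9, -2), -1)))), 2) = Pow(Add(-7, Pow(Mul(-7, Add(-11, -1)), 2), Mul(5, Mul(-7, Add(-11, -1)))), 2) = Pow(Add(-7, Pow(Mul(-7, -12), 2), Mul(5, Mul(-7, -12))), 2) = Pow(Add(-7, Pow(84, 2), Mul(5, 84)), 2) = Pow(Add(-7, 7056, 420), 2) = Pow(7469, 2) = 55785961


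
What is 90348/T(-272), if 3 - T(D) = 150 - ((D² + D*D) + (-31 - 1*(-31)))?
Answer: 90348/147821 ≈ 0.61120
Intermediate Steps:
T(D) = -147 + 2*D² (T(D) = 3 - (150 - ((D² + D*D) + (-31 - 1*(-31)))) = 3 - (150 - ((D² + D²) + (-31 + 31))) = 3 - (150 - (2*D² + 0)) = 3 - (150 - 2*D²) = 3 + (-150 + 2*D²) = -147 + 2*D²)
90348/T(-272) = 90348/(-147 + 2*(-272)²) = 90348/(-147 + 2*73984) = 90348/(-147 + 147968) = 90348/147821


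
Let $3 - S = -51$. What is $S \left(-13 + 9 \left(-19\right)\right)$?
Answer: $-9936$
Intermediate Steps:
$S = 54$ ($S = 3 - -51 = 3 + 51 = 54$)
$S \left(-13 + 9 \left(-19\right)\right) = 54 \left(-13 + 9 \left(-19\right)\right) = 54 \left(-13 - 171\right) = 54 \left(-184\right) = -9936$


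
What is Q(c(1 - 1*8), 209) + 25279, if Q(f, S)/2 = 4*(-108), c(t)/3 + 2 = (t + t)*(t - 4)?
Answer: 24415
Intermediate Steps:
c(t) = -6 + 6*t*(-4 + t) (c(t) = -6 + 3*((t + t)*(t - 4)) = -6 + 3*((2*t)*(-4 + t)) = -6 + 3*(2*t*(-4 + t)) = -6 + 6*t*(-4 + t))
Q(f, S) = -864 (Q(f, S) = 2*(4*(-108)) = 2*(-432) = -864)
Q(c(1 - 1*8), 209) + 25279 = -864 + 25279 = 24415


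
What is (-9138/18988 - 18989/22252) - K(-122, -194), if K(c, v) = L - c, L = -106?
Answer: -1831059381/105630244 ≈ -17.335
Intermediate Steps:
K(c, v) = -106 - c
(-9138/18988 - 18989/22252) - K(-122, -194) = (-9138/18988 - 18989/22252) - (-106 - 1*(-122)) = (-9138*1/18988 - 18989*1/22252) - (-106 + 122) = (-4569/9494 - 18989/22252) - 1*16 = -140975477/105630244 - 16 = -1831059381/105630244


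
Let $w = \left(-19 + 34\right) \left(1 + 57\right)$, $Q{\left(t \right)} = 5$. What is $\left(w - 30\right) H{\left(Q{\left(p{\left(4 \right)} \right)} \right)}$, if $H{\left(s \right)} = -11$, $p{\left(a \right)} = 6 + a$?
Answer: $-9240$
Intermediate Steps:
$w = 870$ ($w = 15 \cdot 58 = 870$)
$\left(w - 30\right) H{\left(Q{\left(p{\left(4 \right)} \right)} \right)} = \left(870 - 30\right) \left(-11\right) = 840 \left(-11\right) = -9240$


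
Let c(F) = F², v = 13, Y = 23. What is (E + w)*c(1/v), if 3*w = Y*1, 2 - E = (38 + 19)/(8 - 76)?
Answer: 2143/34476 ≈ 0.062159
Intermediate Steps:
E = 193/68 (E = 2 - (38 + 19)/(8 - 76) = 2 - 57/(-68) = 2 - 57*(-1)/68 = 2 - 1*(-57/68) = 2 + 57/68 = 193/68 ≈ 2.8382)
w = 23/3 (w = (23*1)/3 = (⅓)*23 = 23/3 ≈ 7.6667)
(E + w)*c(1/v) = (193/68 + 23/3)*(1/13)² = 2143*(1/13)²/204 = (2143/204)*(1/169) = 2143/34476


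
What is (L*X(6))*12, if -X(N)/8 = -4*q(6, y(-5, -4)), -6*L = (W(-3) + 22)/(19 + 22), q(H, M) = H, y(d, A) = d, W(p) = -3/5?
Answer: -41088/205 ≈ -200.43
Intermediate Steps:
W(p) = -3/5 (W(p) = -3*1/5 = -3/5)
L = -107/1230 (L = -(-3/5 + 22)/(6*(19 + 22)) = -107/(30*41) = -1/6*107/205 = -107/1230 ≈ -0.086992)
X(N) = 192 (X(N) = -(-32)*6 = -8*(-24) = 192)
(L*X(6))*12 = -107/1230*192*12 = -3424/205*12 = -41088/205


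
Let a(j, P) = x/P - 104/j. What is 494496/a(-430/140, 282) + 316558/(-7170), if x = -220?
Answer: 315192587299/21147915 ≈ 14904.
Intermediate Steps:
a(j, P) = -220/P - 104/j
494496/a(-430/140, 282) + 316558/(-7170) = 494496/(-220/282 - 104/((-430/140))) + 316558/(-7170) = 494496/(-220*1/282 - 104/((-430*1/140))) + 316558*(-1/7170) = 494496/(-110/141 - 104/(-43/14)) - 158279/3585 = 494496/(-110/141 - 104*(-14/43)) - 158279/3585 = 494496/(-110/141 + 1456/43) - 158279/3585 = 494496/(200566/6063) - 158279/3585 = 494496*(6063/200566) - 158279/3585 = 88180272/5899 - 158279/3585 = 315192587299/21147915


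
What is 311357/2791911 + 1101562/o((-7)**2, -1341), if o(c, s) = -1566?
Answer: -512495913320/728688771 ≈ -703.31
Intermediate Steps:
311357/2791911 + 1101562/o((-7)**2, -1341) = 311357/2791911 + 1101562/(-1566) = 311357*(1/2791911) + 1101562*(-1/1566) = 311357/2791911 - 550781/783 = -512495913320/728688771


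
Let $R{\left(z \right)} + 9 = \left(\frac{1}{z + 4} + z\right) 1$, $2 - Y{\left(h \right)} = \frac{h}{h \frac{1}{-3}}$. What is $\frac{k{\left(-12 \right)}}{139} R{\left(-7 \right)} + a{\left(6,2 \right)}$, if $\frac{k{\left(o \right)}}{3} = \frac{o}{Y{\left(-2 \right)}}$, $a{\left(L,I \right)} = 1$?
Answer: $\frac{1283}{695} \approx 1.846$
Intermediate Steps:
$Y{\left(h \right)} = 5$ ($Y{\left(h \right)} = 2 - \frac{h}{h \frac{1}{-3}} = 2 - \frac{h}{h \left(- \frac{1}{3}\right)} = 2 - \frac{h}{\left(- \frac{1}{3}\right) h} = 2 - h \left(- \frac{3}{h}\right) = 2 - -3 = 2 + 3 = 5$)
$k{\left(o \right)} = \frac{3 o}{5}$ ($k{\left(o \right)} = 3 \frac{o}{5} = \frac{3 o}{5}$)
$R{\left(z \right)} = -9 + z + \frac{1}{4 + z}$ ($R{\left(z \right)} = -9 + \left(\frac{1}{z + 4} + z\right) 1 = -9 + \left(\frac{1}{4 + z} + z\right) 1 = -9 + \left(z + \frac{1}{4 + z}\right) 1 = -9 + \left(z + \frac{1}{4 + z}\right) = -9 + z + \frac{1}{4 + z}$)
$\frac{k{\left(-12 \right)}}{139} R{\left(-7 \right)} + a{\left(6,2 \right)} = \frac{\frac{3}{5} \left(-12\right)}{139} \frac{-35 + \left(-7\right)^{2} - -35}{4 - 7} + 1 = \left(- \frac{36}{5}\right) \frac{1}{139} \frac{-35 + 49 + 35}{-3} + 1 = - \frac{36 \left(\left(- \frac{1}{3}\right) 49\right)}{695} + 1 = \left(- \frac{36}{695}\right) \left(- \frac{49}{3}\right) + 1 = \frac{588}{695} + 1 = \frac{1283}{695}$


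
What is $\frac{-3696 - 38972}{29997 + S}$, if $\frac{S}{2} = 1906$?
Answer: $- \frac{42668}{33809} \approx -1.262$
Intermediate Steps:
$S = 3812$ ($S = 2 \cdot 1906 = 3812$)
$\frac{-3696 - 38972}{29997 + S} = \frac{-3696 - 38972}{29997 + 3812} = - \frac{42668}{33809}$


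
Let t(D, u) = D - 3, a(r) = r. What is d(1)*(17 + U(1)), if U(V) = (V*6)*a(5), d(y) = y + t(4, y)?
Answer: 94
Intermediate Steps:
t(D, u) = -3 + D
d(y) = 1 + y (d(y) = y + (-3 + 4) = y + 1 = 1 + y)
U(V) = 30*V (U(V) = (V*6)*5 = (6*V)*5 = 30*V)
d(1)*(17 + U(1)) = (1 + 1)*(17 + 30*1) = 2*(17 + 30) = 2*47 = 94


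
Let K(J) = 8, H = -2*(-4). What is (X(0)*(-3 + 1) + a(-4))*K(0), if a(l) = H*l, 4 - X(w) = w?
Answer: -320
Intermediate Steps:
X(w) = 4 - w
H = 8
a(l) = 8*l
(X(0)*(-3 + 1) + a(-4))*K(0) = ((4 - 1*0)*(-3 + 1) + 8*(-4))*8 = ((4 + 0)*(-2) - 32)*8 = (4*(-2) - 32)*8 = (-8 - 32)*8 = -40*8 = -320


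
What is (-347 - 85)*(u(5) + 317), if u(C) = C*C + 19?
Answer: -155952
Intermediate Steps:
u(C) = 19 + C² (u(C) = C² + 19 = 19 + C²)
(-347 - 85)*(u(5) + 317) = (-347 - 85)*((19 + 5²) + 317) = -432*((19 + 25) + 317) = -432*(44 + 317) = -432*361 = -155952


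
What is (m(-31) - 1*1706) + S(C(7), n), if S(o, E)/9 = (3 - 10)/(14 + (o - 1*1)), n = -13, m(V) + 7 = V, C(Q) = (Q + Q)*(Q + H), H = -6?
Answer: -5239/3 ≈ -1746.3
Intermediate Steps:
C(Q) = 2*Q*(-6 + Q) (C(Q) = (Q + Q)*(Q - 6) = (2*Q)*(-6 + Q) = 2*Q*(-6 + Q))
m(V) = -7 + V
S(o, E) = -63/(13 + o) (S(o, E) = 9*((3 - 10)/(14 + (o - 1*1))) = 9*(-7/(14 + (o - 1))) = 9*(-7/(14 + (-1 + o))) = 9*(-7/(13 + o)) = -63/(13 + o))
(m(-31) - 1*1706) + S(C(7), n) = ((-7 - 31) - 1*1706) - 63/(13 + 2*7*(-6 + 7)) = (-38 - 1706) - 63/(13 + 2*7*1) = -1744 - 63/(13 + 14) = -1744 - 63/27 = -1744 - 63*1/27 = -1744 - 7/3 = -5239/3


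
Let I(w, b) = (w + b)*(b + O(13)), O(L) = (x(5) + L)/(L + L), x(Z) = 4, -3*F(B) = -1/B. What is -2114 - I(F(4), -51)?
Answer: -112259/24 ≈ -4677.5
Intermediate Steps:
F(B) = 1/(3*B) (F(B) = -(-1)/(3*B) = 1/(3*B))
O(L) = (4 + L)/(2*L) (O(L) = (4 + L)/(L + L) = (4 + L)/((2*L)) = (4 + L)*(1/(2*L)) = (4 + L)/(2*L))
I(w, b) = (17/26 + b)*(b + w) (I(w, b) = (w + b)*(b + (½)*(4 + 13)/13) = (b + w)*(b + (½)*(1/13)*17) = (b + w)*(b + 17/26) = (b + w)*(17/26 + b) = (17/26 + b)*(b + w))
-2114 - I(F(4), -51) = -2114 - ((-51)² + (17/26)*(-51) + 17*((⅓)/4)/26 - 17/4) = -2114 - (2601 - 867/26 + 17*((⅓)*(¼))/26 - 17/4) = -2114 - (2601 - 867/26 + (17/26)*(1/12) - 51*1/12) = -2114 - (2601 - 867/26 + 17/312 - 17/4) = -2114 - 1*61523/24 = -2114 - 61523/24 = -112259/24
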